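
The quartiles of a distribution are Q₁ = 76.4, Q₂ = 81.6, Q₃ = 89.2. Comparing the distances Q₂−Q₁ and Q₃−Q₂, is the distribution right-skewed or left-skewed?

Q₂ − Q₁ = 5.2;  Q₃ − Q₂ = 7.6
Q₃ − Q₂ > Q₂ − Q₁ ⇒ the upper half is more spread out ⇒ right-skewed.

right-skewed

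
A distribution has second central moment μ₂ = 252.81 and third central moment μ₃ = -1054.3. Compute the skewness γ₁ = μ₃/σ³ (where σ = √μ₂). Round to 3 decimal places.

-0.262

σ = √μ₂ = √252.81 = 15.90000
σ³ = μ₂^(3/2) = 4019.67900
γ₁ = μ₃/σ³ = -1054.3 / 4019.67900 ≈ -0.262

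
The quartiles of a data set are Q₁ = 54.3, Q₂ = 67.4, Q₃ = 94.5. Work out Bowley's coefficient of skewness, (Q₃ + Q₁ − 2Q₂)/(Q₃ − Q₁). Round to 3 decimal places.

numerator: Q₃ + Q₁ − 2Q₂ = 94.5 + 54.3 − 2×67.4 = 14.0000
denominator: Q₃ − Q₁ = 94.5 − 54.3 = 40.2000
Bowley skewness = 14.0000 / 40.2000 ≈ 0.348

0.348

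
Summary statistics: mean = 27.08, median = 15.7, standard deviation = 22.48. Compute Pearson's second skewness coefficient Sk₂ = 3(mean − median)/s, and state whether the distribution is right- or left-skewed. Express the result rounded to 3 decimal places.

1.519, right-skewed

Sk₂ = 3(27.08 − 15.7) / 22.48 = 3 × 11.3800 / 22.48
    = 34.1400 / 22.48 ≈ 1.519
Sk₂ > 0 ⇒ mean > median ⇒ right-skewed (positive skew).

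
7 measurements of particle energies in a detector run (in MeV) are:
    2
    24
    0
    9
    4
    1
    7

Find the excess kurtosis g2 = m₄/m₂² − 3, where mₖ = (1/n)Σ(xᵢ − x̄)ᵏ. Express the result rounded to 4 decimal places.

0.8439

x̄ = 6.7143
Σ(xᵢ − x̄)² = 411.4286 ⇒ m₂ = 58.77551
Σ(xᵢ − x̄)⁴ = 92953.0845 ⇒ m₄ = 13279.01208
m₂² = 3454.56060
g2 = m₄/m₂² − 3 = 3.84391 − 3 ≈ 0.8439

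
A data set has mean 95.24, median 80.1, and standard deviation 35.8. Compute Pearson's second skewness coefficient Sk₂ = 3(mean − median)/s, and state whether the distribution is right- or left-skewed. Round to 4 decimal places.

Sk₂ = 3(95.24 − 80.1) / 35.8 = 3 × 15.1400 / 35.8
    = 45.4200 / 35.8 ≈ 1.2687
Sk₂ > 0 ⇒ mean > median ⇒ right-skewed (positive skew).

1.2687, right-skewed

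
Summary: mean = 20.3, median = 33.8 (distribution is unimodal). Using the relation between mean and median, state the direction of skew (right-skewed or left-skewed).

left-skewed

mean − median = 20.3 − 33.8 = -13.5
mean < median ⇒ the longer tail is on the left ⇒ left-skewed (negatively skewed).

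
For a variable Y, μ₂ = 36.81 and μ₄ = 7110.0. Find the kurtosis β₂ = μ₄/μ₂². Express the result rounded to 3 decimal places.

μ₂² = 36.81² = 1354.97610
μ₄/μ₂² = 7110.0 / 1354.97610 = 5.24733
β₂ ≈ 5.247

5.247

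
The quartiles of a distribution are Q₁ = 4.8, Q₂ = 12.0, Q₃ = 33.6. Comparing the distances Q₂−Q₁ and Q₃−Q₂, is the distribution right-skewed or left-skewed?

right-skewed

Q₂ − Q₁ = 7.2;  Q₃ − Q₂ = 21.6
Q₃ − Q₂ > Q₂ − Q₁ ⇒ the upper half is more spread out ⇒ right-skewed.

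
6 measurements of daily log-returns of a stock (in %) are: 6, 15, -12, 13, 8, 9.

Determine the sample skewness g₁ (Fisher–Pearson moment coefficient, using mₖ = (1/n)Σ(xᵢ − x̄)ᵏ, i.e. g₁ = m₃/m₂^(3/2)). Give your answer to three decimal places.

x̄ = (6 + 15 - 12 + 13 + 8 + 9) / 6 = 6.5000
deviations (xᵢ − x̄): -0.5000, 8.5000, -18.5000, 6.5000, 1.5000, 2.5000
Σ(xᵢ − x̄)² = 465.5000 ⇒ m₂ = 465.5000/6 = 77.58333
Σ(xᵢ − x̄)³ = -5424.0000 ⇒ m₃ = -5424.0000/6 = -904.00000
m₂^(3/2) = 77.58333^(1.5) = 683.36488
g₁ = m₃ / m₂^(3/2) = -904.00000 / 683.36488 ≈ -1.323

-1.323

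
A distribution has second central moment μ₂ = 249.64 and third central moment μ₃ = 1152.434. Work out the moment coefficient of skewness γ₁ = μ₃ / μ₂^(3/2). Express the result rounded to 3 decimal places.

σ = √μ₂ = √249.64 = 15.80000
σ³ = μ₂^(3/2) = 3944.31200
γ₁ = μ₃/σ³ = 1152.434 / 3944.31200 ≈ 0.292

0.292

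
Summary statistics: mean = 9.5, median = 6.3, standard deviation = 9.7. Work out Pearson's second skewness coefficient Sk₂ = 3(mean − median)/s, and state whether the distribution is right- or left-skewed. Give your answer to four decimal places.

0.9897, right-skewed

Sk₂ = 3(9.5 − 6.3) / 9.7 = 3 × 3.2000 / 9.7
    = 9.6000 / 9.7 ≈ 0.9897
Sk₂ > 0 ⇒ mean > median ⇒ right-skewed (positive skew).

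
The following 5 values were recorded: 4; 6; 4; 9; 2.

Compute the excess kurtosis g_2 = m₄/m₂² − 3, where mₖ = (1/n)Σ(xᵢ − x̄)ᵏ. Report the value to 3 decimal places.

-0.832

x̄ = 5.0000
Σ(xᵢ − x̄)² = 28.0000 ⇒ m₂ = 5.60000
Σ(xᵢ − x̄)⁴ = 340.0000 ⇒ m₄ = 68.00000
m₂² = 31.36000
g_2 = m₄/m₂² − 3 = 2.16837 − 3 ≈ -0.832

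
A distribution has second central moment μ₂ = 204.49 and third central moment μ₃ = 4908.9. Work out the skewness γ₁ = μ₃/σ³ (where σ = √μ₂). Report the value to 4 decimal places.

1.6787

σ = √μ₂ = √204.49 = 14.30000
σ³ = μ₂^(3/2) = 2924.20700
γ₁ = μ₃/σ³ = 4908.9 / 2924.20700 ≈ 1.6787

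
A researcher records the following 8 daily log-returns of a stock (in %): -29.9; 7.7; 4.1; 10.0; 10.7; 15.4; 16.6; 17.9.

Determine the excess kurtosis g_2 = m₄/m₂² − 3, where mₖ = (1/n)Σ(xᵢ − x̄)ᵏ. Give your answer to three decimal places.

2.146

x̄ = 6.5625
Σ(xᵢ − x̄)² = 1673.1988 ⇒ m₂ = 209.14984
Σ(xᵢ − x̄)⁴ = 1800851.2824 ⇒ m₄ = 225106.41030
m₂² = 43743.65714
g_2 = m₄/m₂² − 3 = 5.14604 − 3 ≈ 2.146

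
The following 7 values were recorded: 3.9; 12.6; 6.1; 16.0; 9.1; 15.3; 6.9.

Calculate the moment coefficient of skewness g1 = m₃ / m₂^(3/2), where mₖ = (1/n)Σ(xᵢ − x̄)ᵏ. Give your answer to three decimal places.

0.122

x̄ = (3.9 + 12.6 + 6.1 + 16.0 + 9.1 + 15.3 + 6.9) / 7 = 9.9857
deviations (xᵢ − x̄): -6.0857, 2.6143, -3.8857, 6.0143, -0.8857, 5.3143, -3.0857
Σ(xᵢ − x̄)² = 133.6886 ⇒ m₂ = 133.6886/7 = 19.09837
Σ(xᵢ − x̄)³ = 71.3625 ⇒ m₃ = 71.3625/7 = 10.19465
m₂^(3/2) = 19.09837^(1.5) = 83.46307
g1 = m₃ / m₂^(3/2) = 10.19465 / 83.46307 ≈ 0.122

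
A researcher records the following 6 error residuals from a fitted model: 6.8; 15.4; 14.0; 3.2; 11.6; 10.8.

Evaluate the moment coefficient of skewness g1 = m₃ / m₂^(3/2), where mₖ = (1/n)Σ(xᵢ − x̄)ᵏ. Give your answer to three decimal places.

x̄ = (6.8 + 15.4 + 14.0 + 3.2 + 11.6 + 10.8) / 6 = 10.3000
deviations (xᵢ − x̄): -3.5000, 5.1000, 3.7000, -7.1000, 1.3000, 0.5000
Σ(xᵢ − x̄)² = 104.3000 ⇒ m₂ = 104.3000/6 = 17.38333
Σ(xᵢ − x̄)³ = -215.1600 ⇒ m₃ = -215.1600/6 = -35.86000
m₂^(3/2) = 17.38333^(1.5) = 72.47690
g1 = m₃ / m₂^(3/2) = -35.86000 / 72.47690 ≈ -0.495

-0.495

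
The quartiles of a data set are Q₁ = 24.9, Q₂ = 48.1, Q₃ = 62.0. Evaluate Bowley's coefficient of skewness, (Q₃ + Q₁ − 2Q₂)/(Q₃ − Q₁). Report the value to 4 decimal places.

-0.2507

numerator: Q₃ + Q₁ − 2Q₂ = 62.0 + 24.9 − 2×48.1 = -9.3000
denominator: Q₃ − Q₁ = 62.0 − 24.9 = 37.1000
Bowley skewness = -9.3000 / 37.1000 ≈ -0.2507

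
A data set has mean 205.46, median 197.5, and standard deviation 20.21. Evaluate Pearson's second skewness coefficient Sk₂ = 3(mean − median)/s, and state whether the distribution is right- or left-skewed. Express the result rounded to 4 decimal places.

1.1816, right-skewed

Sk₂ = 3(205.46 − 197.5) / 20.21 = 3 × 7.9600 / 20.21
    = 23.8800 / 20.21 ≈ 1.1816
Sk₂ > 0 ⇒ mean > median ⇒ right-skewed (positive skew).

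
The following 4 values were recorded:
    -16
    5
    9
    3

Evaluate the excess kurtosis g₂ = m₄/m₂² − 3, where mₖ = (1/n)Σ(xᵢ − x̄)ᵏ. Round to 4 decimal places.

x̄ = 0.2500
Σ(xᵢ − x̄)² = 370.7500 ⇒ m₂ = 92.68750
Σ(xᵢ − x̄)⁴ = 76157.0781 ⇒ m₄ = 19039.26953
m₂² = 8590.97266
g₂ = m₄/m₂² − 3 = 2.21619 − 3 ≈ -0.7838

-0.7838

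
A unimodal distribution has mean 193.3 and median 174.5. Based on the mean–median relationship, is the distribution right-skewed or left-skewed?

mean − median = 193.3 − 174.5 = 18.8
mean > median ⇒ the longer tail is on the right ⇒ right-skewed (positively skewed).

right-skewed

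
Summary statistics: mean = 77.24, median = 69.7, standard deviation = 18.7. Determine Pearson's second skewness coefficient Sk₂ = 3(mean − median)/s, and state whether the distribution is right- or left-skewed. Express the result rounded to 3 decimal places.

Sk₂ = 3(77.24 − 69.7) / 18.7 = 3 × 7.5400 / 18.7
    = 22.6200 / 18.7 ≈ 1.210
Sk₂ > 0 ⇒ mean > median ⇒ right-skewed (positive skew).

1.210, right-skewed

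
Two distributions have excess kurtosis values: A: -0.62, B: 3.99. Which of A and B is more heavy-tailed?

Higher excess kurtosis ⇒ heavier tails relative to the normal distribution.
-0.62 vs 3.99: the larger is 3.99, so B has heavier tails. (B is leptokurtic — heavier-than-normal tails; the other is platykurtic.)

B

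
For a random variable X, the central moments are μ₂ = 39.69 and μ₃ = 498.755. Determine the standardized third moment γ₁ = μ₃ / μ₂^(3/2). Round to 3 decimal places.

1.995

σ = √μ₂ = √39.69 = 6.30000
σ³ = μ₂^(3/2) = 250.04700
γ₁ = μ₃/σ³ = 498.755 / 250.04700 ≈ 1.995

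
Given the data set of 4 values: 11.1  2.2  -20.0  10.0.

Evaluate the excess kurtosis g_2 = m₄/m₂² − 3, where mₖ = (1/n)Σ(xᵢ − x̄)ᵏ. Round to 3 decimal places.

-0.890

x̄ = 0.8250
Σ(xᵢ − x̄)² = 625.3275 ⇒ m₂ = 156.33188
Σ(xᵢ − x̄)⁴ = 206315.0492 ⇒ m₄ = 51578.76230
m₂² = 24439.65514
g_2 = m₄/m₂² − 3 = 2.11045 − 3 ≈ -0.890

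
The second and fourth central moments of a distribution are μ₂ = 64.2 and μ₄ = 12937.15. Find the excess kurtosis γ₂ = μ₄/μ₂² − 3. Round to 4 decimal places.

0.1388

μ₂² = 64.2² = 4121.64000
μ₄/μ₂² = 12937.15 / 4121.64000 = 3.13884
γ₂ = 3.13884 − 3 ≈ 0.1388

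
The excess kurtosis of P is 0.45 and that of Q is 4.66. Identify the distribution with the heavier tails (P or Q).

Higher excess kurtosis ⇒ heavier tails relative to the normal distribution.
0.45 vs 4.66: the larger is 4.66, so Q has heavier tails.

Q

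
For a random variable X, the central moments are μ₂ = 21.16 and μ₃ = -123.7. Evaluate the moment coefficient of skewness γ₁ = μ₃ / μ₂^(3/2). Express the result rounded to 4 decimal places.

σ = √μ₂ = √21.16 = 4.60000
σ³ = μ₂^(3/2) = 97.33600
γ₁ = μ₃/σ³ = -123.7 / 97.33600 ≈ -1.2709

-1.2709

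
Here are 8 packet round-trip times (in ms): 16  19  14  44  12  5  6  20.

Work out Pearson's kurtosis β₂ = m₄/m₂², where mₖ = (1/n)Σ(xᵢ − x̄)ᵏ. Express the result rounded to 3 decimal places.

4.182

x̄ = 17.0000
Σ(xᵢ − x̄)² = 1042.0000 ⇒ m₂ = 130.25000
Σ(xᵢ − x̄)⁴ = 567622.0000 ⇒ m₄ = 70952.75000
m₂² = 16965.06250
β₂ = m₄/m₂² = 70952.75000 / 16965.06250 ≈ 4.182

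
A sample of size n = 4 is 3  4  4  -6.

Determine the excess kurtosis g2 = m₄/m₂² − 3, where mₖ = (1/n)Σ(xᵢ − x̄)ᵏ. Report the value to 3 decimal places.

-0.693

x̄ = 1.2500
Σ(xᵢ − x̄)² = 70.7500 ⇒ m₂ = 17.68750
Σ(xᵢ − x̄)⁴ = 2886.5781 ⇒ m₄ = 721.64453
m₂² = 312.84766
g2 = m₄/m₂² − 3 = 2.30670 − 3 ≈ -0.693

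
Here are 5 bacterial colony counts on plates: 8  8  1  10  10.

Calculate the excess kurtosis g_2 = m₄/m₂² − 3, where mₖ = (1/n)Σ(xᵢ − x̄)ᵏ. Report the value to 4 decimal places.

x̄ = 7.4000
Σ(xᵢ − x̄)² = 55.2000 ⇒ m₂ = 11.04000
Σ(xᵢ − x̄)⁴ = 1769.3760 ⇒ m₄ = 353.87520
m₂² = 121.88160
g_2 = m₄/m₂² − 3 = 2.90343 − 3 ≈ -0.0966

-0.0966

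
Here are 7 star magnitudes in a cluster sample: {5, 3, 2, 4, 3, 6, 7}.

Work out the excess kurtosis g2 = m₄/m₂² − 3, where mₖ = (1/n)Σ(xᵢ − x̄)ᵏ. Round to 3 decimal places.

x̄ = 4.2857
Σ(xᵢ − x̄)² = 19.4286 ⇒ m₂ = 2.77551
Σ(xᵢ − x̄)⁴ = 95.9417 ⇒ m₄ = 13.70596
m₂² = 7.70346
g2 = m₄/m₂² − 3 = 1.77920 − 3 ≈ -1.221

-1.221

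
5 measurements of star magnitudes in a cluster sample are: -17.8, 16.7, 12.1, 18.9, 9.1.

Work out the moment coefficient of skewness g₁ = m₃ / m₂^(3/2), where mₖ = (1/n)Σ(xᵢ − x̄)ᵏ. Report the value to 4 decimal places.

x̄ = (-17.8 + 16.7 + 12.1 + 18.9 + 9.1) / 5 = 7.8000
deviations (xᵢ − x̄): -25.6000, 8.9000, 4.3000, 11.1000, 1.3000
Σ(xᵢ − x̄)² = 877.9600 ⇒ m₂ = 877.9600/5 = 175.59200
Σ(xᵢ − x̄)³ = -14622.9120 ⇒ m₃ = -14622.9120/5 = -2924.58240
m₂^(3/2) = 175.59200^(1.5) = 2326.78946
g₁ = m₃ / m₂^(3/2) = -2924.58240 / 2326.78946 ≈ -1.2569

-1.2569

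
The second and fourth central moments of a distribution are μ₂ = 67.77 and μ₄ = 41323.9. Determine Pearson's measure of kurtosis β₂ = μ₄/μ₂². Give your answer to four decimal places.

μ₂² = 67.77² = 4592.77290
μ₄/μ₂² = 41323.9 / 4592.77290 = 8.99759
β₂ ≈ 8.9976

8.9976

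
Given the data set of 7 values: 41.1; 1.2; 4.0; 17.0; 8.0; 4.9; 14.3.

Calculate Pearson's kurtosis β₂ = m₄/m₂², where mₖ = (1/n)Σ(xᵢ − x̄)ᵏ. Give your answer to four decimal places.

x̄ = 12.9286
Σ(xᵢ − x̄)² = 1118.1143 ⇒ m₂ = 159.73061
Σ(xᵢ − x̄)⁴ = 660148.5621 ⇒ m₄ = 94306.93745
m₂² = 25513.86849
β₂ = m₄/m₂² = 94306.93745 / 25513.86849 ≈ 3.6963

3.6963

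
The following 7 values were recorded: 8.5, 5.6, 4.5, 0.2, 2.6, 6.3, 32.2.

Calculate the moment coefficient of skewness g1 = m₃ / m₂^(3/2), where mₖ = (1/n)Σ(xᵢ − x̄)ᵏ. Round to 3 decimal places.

1.780

x̄ = (8.5 + 5.6 + 4.5 + 0.2 + 2.6 + 6.3 + 32.2) / 7 = 8.5571
deviations (xᵢ − x̄): -0.0571, -2.9571, -4.0571, -8.3571, -5.9571, -2.2571, 23.6429
Σ(xᵢ − x̄)² = 694.6171 ⇒ m₂ = 694.6171/7 = 99.23102
Σ(xᵢ − x̄)³ = 12316.7715 ⇒ m₃ = 12316.7715/7 = 1759.53878
m₂^(3/2) = 99.23102^(1.5) = 988.48751
g1 = m₃ / m₂^(3/2) = 1759.53878 / 988.48751 ≈ 1.780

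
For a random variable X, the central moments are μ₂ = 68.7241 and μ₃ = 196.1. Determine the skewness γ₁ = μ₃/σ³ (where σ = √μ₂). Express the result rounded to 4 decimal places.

σ = √μ₂ = √68.7241 = 8.29000
σ³ = μ₂^(3/2) = 569.72279
γ₁ = μ₃/σ³ = 196.1 / 569.72279 ≈ 0.3442

0.3442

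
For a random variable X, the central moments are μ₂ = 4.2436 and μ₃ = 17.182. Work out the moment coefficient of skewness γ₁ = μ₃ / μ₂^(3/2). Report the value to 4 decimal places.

1.9655

σ = √μ₂ = √4.2436 = 2.06000
σ³ = μ₂^(3/2) = 8.74182
γ₁ = μ₃/σ³ = 17.182 / 8.74182 ≈ 1.9655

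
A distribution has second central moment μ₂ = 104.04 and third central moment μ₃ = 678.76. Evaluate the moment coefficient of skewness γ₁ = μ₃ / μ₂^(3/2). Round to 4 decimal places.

0.6396

σ = √μ₂ = √104.04 = 10.20000
σ³ = μ₂^(3/2) = 1061.20800
γ₁ = μ₃/σ³ = 678.76 / 1061.20800 ≈ 0.6396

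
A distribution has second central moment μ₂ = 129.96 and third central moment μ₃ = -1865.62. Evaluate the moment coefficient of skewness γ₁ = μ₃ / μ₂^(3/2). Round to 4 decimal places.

-1.2592

σ = √μ₂ = √129.96 = 11.40000
σ³ = μ₂^(3/2) = 1481.54400
γ₁ = μ₃/σ³ = -1865.62 / 1481.54400 ≈ -1.2592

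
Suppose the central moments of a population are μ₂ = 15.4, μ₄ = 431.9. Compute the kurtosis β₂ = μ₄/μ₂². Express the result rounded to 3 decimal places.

μ₂² = 15.4² = 237.16000
μ₄/μ₂² = 431.9 / 237.16000 = 1.82113
β₂ ≈ 1.821

1.821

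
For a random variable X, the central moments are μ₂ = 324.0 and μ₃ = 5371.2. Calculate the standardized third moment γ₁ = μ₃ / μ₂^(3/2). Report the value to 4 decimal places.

0.9210

σ = √μ₂ = √324.0 = 18.00000
σ³ = μ₂^(3/2) = 5832.00000
γ₁ = μ₃/σ³ = 5371.2 / 5832.00000 ≈ 0.9210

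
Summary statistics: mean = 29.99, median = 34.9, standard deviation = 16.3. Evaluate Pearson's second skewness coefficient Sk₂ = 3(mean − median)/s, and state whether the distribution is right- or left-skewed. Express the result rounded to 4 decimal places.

-0.9037, left-skewed

Sk₂ = 3(29.99 − 34.9) / 16.3 = 3 × -4.9100 / 16.3
    = -14.7300 / 16.3 ≈ -0.9037
Sk₂ < 0 ⇒ mean < median ⇒ left-skewed (negative skew).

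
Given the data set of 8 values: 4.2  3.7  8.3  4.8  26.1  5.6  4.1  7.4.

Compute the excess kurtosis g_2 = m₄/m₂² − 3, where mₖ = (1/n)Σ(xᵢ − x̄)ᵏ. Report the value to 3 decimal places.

x̄ = 8.0250
Σ(xᵢ − x̄)² = 392.1950 ⇒ m₂ = 49.02438
Σ(xᵢ − x̄)⁴ = 107680.7673 ⇒ m₄ = 13460.09592
m₂² = 2403.38934
g_2 = m₄/m₂² − 3 = 5.60046 − 3 ≈ 2.600

2.600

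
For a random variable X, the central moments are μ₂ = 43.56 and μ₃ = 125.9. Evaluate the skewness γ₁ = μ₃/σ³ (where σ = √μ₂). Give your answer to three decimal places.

0.438

σ = √μ₂ = √43.56 = 6.60000
σ³ = μ₂^(3/2) = 287.49600
γ₁ = μ₃/σ³ = 125.9 / 287.49600 ≈ 0.438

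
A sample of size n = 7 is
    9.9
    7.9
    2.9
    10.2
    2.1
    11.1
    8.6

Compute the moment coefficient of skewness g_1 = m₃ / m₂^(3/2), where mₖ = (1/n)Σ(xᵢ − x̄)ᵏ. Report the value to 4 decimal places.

x̄ = (9.9 + 7.9 + 2.9 + 10.2 + 2.1 + 11.1 + 8.6) / 7 = 7.5286
deviations (xᵢ − x̄): 2.3714, 0.3714, -4.6286, 2.6714, -5.4286, 3.5714, 1.0714
Σ(xᵢ − x̄)² = 77.6943 ⇒ m₂ = 77.6943/7 = 11.09918
Σ(xᵢ − x̄)³ = -179.9017 ⇒ m₃ = -179.9017/7 = -25.70024
m₂^(3/2) = 11.09918^(1.5) = 36.97742
g_1 = m₃ / m₂^(3/2) = -25.70024 / 36.97742 ≈ -0.6950

-0.6950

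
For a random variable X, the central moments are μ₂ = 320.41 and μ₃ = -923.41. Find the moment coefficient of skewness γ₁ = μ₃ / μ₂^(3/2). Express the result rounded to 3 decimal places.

-0.161

σ = √μ₂ = √320.41 = 17.90000
σ³ = μ₂^(3/2) = 5735.33900
γ₁ = μ₃/σ³ = -923.41 / 5735.33900 ≈ -0.161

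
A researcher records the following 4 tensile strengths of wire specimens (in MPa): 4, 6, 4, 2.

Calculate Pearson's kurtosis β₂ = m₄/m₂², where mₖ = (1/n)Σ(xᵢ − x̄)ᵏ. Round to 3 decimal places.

x̄ = 4.0000
Σ(xᵢ − x̄)² = 8.0000 ⇒ m₂ = 2.00000
Σ(xᵢ − x̄)⁴ = 32.0000 ⇒ m₄ = 8.00000
m₂² = 4.00000
β₂ = m₄/m₂² = 8.00000 / 4.00000 ≈ 2.000

2.000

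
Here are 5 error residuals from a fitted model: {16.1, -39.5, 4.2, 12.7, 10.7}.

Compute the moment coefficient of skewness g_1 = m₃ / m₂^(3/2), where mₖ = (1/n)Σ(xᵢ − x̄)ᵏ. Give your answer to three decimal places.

x̄ = (16.1 - 39.5 + 4.2 + 12.7 + 10.7) / 5 = 0.8400
deviations (xᵢ − x̄): 15.2600, -40.3400, 3.3600, 11.8600, 9.8600
Σ(xᵢ − x̄)² = 2109.3520 ⇒ m₂ = 2109.3520/5 = 421.87040
Σ(xᵢ − x̄)³ = -59427.6106 ⇒ m₃ = -59427.6106/5 = -11885.52211
m₂^(3/2) = 421.87040^(1.5) = 8665.00030
g_1 = m₃ / m₂^(3/2) = -11885.52211 / 8665.00030 ≈ -1.372

-1.372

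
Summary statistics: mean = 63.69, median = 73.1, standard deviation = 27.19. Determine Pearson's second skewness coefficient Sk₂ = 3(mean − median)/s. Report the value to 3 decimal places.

Sk₂ = 3(63.69 − 73.1) / 27.19 = 3 × -9.4100 / 27.19
    = -28.2300 / 27.19 ≈ -1.038

-1.038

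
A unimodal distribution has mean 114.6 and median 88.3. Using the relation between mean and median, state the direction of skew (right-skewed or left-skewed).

mean − median = 114.6 − 88.3 = 26.3
mean > median ⇒ the longer tail is on the right ⇒ right-skewed (positively skewed).

right-skewed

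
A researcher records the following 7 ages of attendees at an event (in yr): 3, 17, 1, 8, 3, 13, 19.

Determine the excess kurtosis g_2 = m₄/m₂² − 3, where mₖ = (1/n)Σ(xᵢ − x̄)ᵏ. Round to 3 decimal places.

-1.555

x̄ = 9.1429
Σ(xᵢ − x̄)² = 316.8571 ⇒ m₂ = 45.26531
Σ(xᵢ − x̄)⁴ = 20719.2362 ⇒ m₄ = 2959.89088
m₂² = 2048.94794
g_2 = m₄/m₂² − 3 = 1.44459 − 3 ≈ -1.555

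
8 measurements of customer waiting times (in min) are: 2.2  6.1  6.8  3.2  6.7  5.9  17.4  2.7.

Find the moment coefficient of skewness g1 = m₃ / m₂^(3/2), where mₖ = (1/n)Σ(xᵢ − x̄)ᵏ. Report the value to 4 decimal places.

x̄ = (2.2 + 6.1 + 6.8 + 3.2 + 6.7 + 5.9 + 17.4 + 2.7) / 8 = 6.3750
deviations (xᵢ − x̄): -4.1750, -0.2750, 0.4250, -3.1750, 0.3250, -0.4750, 11.0250, -3.6750
Σ(xᵢ − x̄)² = 163.1550 ⇒ m₂ = 163.1550/8 = 20.39437
Σ(xᵢ − x̄)³ = 1185.6667 ⇒ m₃ = 1185.6667/8 = 148.20834
m₂^(3/2) = 20.39437^(1.5) = 92.10127
g1 = m₃ / m₂^(3/2) = 148.20834 / 92.10127 ≈ 1.6092

1.6092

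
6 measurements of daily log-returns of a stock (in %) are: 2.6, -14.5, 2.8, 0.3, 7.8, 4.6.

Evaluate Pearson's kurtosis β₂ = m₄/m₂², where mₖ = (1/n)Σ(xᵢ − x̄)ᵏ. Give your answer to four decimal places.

3.5507

x̄ = 0.6000
Σ(xᵢ − x̄)² = 304.7800 ⇒ m₂ = 50.79667
Σ(xᵢ − x̄)⁴ = 54971.3794 ⇒ m₄ = 9161.89657
m₂² = 2580.30134
β₂ = m₄/m₂² = 9161.89657 / 2580.30134 ≈ 3.5507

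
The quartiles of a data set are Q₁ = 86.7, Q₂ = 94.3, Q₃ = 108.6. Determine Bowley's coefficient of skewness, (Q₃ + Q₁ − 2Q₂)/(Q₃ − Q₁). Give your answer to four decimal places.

0.3059

numerator: Q₃ + Q₁ − 2Q₂ = 108.6 + 86.7 − 2×94.3 = 6.7000
denominator: Q₃ − Q₁ = 108.6 − 86.7 = 21.9000
Bowley skewness = 6.7000 / 21.9000 ≈ 0.3059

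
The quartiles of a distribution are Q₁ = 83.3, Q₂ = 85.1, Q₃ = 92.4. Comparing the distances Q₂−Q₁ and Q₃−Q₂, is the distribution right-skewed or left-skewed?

Q₂ − Q₁ = 1.8;  Q₃ − Q₂ = 7.3
Q₃ − Q₂ > Q₂ − Q₁ ⇒ the upper half is more spread out ⇒ right-skewed.

right-skewed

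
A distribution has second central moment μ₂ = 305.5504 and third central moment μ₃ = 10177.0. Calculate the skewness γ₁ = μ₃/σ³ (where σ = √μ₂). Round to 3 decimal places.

σ = √μ₂ = √305.5504 = 17.48000
σ³ = μ₂^(3/2) = 5341.02099
γ₁ = μ₃/σ³ = 10177.0 / 5341.02099 ≈ 1.905

1.905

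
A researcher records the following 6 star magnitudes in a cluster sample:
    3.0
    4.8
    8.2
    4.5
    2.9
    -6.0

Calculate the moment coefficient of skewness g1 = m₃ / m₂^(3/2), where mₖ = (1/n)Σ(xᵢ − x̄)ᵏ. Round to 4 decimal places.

x̄ = (3.0 + 4.8 + 8.2 + 4.5 + 2.9 - 6.0) / 6 = 2.9000
deviations (xᵢ − x̄): 0.1000, 1.9000, 5.3000, 1.6000, 0.0000, -8.9000
Σ(xᵢ − x̄)² = 113.4800 ⇒ m₂ = 113.4800/6 = 18.91333
Σ(xᵢ − x̄)³ = -545.1360 ⇒ m₃ = -545.1360/6 = -90.85600
m₂^(3/2) = 18.91333^(1.5) = 82.25307
g1 = m₃ / m₂^(3/2) = -90.85600 / 82.25307 ≈ -1.1046

-1.1046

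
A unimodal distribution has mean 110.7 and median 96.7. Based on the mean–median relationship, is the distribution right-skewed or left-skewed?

right-skewed

mean − median = 110.7 − 96.7 = 14.0
mean > median ⇒ the longer tail is on the right ⇒ right-skewed (positively skewed).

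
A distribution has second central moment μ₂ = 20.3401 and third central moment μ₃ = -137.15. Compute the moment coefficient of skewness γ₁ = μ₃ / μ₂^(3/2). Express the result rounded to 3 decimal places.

-1.495

σ = √μ₂ = √20.3401 = 4.51000
σ³ = μ₂^(3/2) = 91.73385
γ₁ = μ₃/σ³ = -137.15 / 91.73385 ≈ -1.495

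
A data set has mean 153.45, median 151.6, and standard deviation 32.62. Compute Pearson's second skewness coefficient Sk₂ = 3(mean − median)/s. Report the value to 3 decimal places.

0.170

Sk₂ = 3(153.45 − 151.6) / 32.62 = 3 × 1.8500 / 32.62
    = 5.5500 / 32.62 ≈ 0.170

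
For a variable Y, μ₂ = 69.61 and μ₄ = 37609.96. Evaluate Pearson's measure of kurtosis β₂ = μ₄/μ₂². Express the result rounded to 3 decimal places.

μ₂² = 69.61² = 4845.55210
μ₄/μ₂² = 37609.96 / 4845.55210 = 7.76175
β₂ ≈ 7.762

7.762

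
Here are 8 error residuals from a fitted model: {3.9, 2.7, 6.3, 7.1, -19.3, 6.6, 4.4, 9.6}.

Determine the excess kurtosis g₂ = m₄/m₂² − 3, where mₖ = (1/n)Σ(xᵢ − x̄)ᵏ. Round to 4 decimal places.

2.5412

x̄ = 2.6625
Σ(xᵢ − x̄)² = 583.4587 ⇒ m₂ = 72.93234
Σ(xᵢ − x̄)⁴ = 235793.9224 ⇒ m₄ = 29474.24030
m₂² = 5319.12676
g₂ = m₄/m₂² − 3 = 5.54118 − 3 ≈ 2.5412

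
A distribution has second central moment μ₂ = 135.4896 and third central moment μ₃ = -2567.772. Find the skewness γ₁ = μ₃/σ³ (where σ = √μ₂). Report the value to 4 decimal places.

-1.6282

σ = √μ₂ = √135.4896 = 11.64000
σ³ = μ₂^(3/2) = 1577.09894
γ₁ = μ₃/σ³ = -2567.772 / 1577.09894 ≈ -1.6282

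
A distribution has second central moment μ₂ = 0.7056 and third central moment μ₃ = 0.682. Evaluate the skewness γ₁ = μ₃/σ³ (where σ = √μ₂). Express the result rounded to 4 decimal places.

σ = √μ₂ = √0.7056 = 0.84000
σ³ = μ₂^(3/2) = 0.59270
γ₁ = μ₃/σ³ = 0.682 / 0.59270 ≈ 1.1507

1.1507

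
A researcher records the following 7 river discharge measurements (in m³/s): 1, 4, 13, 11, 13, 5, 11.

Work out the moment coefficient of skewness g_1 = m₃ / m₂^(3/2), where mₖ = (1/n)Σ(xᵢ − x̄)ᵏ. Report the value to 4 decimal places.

-0.3954

x̄ = (1 + 4 + 13 + 11 + 13 + 5 + 11) / 7 = 8.2857
deviations (xᵢ − x̄): -7.2857, -4.2857, 4.7143, 2.7143, 4.7143, -3.2857, 2.7143
Σ(xᵢ − x̄)² = 141.4286 ⇒ m₂ = 141.4286/7 = 20.20408
Σ(xᵢ − x̄)³ = -251.3878 ⇒ m₃ = -251.3878/7 = -35.91254
m₂^(3/2) = 20.20408^(1.5) = 90.81523
g_1 = m₃ / m₂^(3/2) = -35.91254 / 90.81523 ≈ -0.3954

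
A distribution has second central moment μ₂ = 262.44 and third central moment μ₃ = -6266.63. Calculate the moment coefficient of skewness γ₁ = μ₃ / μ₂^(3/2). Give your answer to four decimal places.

σ = √μ₂ = √262.44 = 16.20000
σ³ = μ₂^(3/2) = 4251.52800
γ₁ = μ₃/σ³ = -6266.63 / 4251.52800 ≈ -1.4740

-1.4740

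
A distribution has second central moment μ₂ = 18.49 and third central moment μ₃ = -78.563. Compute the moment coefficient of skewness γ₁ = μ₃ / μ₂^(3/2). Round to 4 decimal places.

-0.9881

σ = √μ₂ = √18.49 = 4.30000
σ³ = μ₂^(3/2) = 79.50700
γ₁ = μ₃/σ³ = -78.563 / 79.50700 ≈ -0.9881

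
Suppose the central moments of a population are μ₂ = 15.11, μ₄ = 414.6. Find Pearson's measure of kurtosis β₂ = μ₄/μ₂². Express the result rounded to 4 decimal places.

μ₂² = 15.11² = 228.31210
μ₄/μ₂² = 414.6 / 228.31210 = 1.81594
β₂ ≈ 1.8159

1.8159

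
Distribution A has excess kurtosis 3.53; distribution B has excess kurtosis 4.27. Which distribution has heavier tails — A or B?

B

Higher excess kurtosis ⇒ heavier tails relative to the normal distribution.
3.53 vs 4.27: the larger is 4.27, so B has heavier tails.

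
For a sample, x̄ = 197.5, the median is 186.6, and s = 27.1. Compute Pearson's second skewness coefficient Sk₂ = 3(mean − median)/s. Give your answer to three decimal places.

Sk₂ = 3(197.5 − 186.6) / 27.1 = 3 × 10.9000 / 27.1
    = 32.7000 / 27.1 ≈ 1.207

1.207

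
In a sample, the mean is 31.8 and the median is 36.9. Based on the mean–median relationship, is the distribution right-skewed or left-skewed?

mean − median = 31.8 − 36.9 = -5.1
mean < median ⇒ the longer tail is on the left ⇒ left-skewed (negatively skewed).

left-skewed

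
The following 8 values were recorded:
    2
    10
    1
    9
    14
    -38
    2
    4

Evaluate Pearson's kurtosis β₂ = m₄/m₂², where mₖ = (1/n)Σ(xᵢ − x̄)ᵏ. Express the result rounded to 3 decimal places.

x̄ = 0.5000
Σ(xᵢ − x̄)² = 1844.0000 ⇒ m₂ = 230.50000
Σ(xᵢ − x̄)⁴ = 2243805.5000 ⇒ m₄ = 280475.68750
m₂² = 53130.25000
β₂ = m₄/m₂² = 280475.68750 / 53130.25000 ≈ 5.279

5.279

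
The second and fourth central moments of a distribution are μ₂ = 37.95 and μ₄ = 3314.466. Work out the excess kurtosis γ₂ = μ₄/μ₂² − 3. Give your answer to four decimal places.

-0.6986

μ₂² = 37.95² = 1440.20250
μ₄/μ₂² = 3314.466 / 1440.20250 = 2.30139
γ₂ = 2.30139 − 3 ≈ -0.6986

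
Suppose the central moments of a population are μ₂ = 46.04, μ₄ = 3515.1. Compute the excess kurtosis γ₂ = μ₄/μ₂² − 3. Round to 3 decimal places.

-1.342

μ₂² = 46.04² = 2119.68160
μ₄/μ₂² = 3515.1 / 2119.68160 = 1.65832
γ₂ = 1.65832 − 3 ≈ -1.342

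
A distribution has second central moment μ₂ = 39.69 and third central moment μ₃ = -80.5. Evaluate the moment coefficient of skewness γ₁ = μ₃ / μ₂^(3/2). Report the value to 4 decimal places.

σ = √μ₂ = √39.69 = 6.30000
σ³ = μ₂^(3/2) = 250.04700
γ₁ = μ₃/σ³ = -80.5 / 250.04700 ≈ -0.3219

-0.3219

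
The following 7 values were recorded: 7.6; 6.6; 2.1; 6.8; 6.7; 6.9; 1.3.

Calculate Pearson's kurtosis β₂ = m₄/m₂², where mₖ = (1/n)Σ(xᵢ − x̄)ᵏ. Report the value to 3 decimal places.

1.973

x̄ = 5.4286
Σ(xᵢ − x̄)² = 39.8743 ⇒ m₂ = 5.69633
Σ(xᵢ − x̄)⁴ = 448.2419 ⇒ m₄ = 64.03456
m₂² = 32.44814
β₂ = m₄/m₂² = 64.03456 / 32.44814 ≈ 1.973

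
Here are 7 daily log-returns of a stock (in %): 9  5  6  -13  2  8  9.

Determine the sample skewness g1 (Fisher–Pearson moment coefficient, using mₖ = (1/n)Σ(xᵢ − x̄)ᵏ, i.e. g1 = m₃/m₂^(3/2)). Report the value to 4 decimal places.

-1.6368

x̄ = (9 + 5 + 6 - 13 + 2 + 8 + 9) / 7 = 3.7143
deviations (xᵢ − x̄): 5.2857, 1.2857, 2.2857, -16.7143, -1.7143, 4.2857, 5.2857
Σ(xᵢ − x̄)² = 363.4286 ⇒ m₂ = 363.4286/7 = 51.91837
Σ(xᵢ − x̄)³ = -4286.3265 ⇒ m₃ = -4286.3265/7 = -612.33236
m₂^(3/2) = 51.91837^(1.5) = 374.09469
g1 = m₃ / m₂^(3/2) = -612.33236 / 374.09469 ≈ -1.6368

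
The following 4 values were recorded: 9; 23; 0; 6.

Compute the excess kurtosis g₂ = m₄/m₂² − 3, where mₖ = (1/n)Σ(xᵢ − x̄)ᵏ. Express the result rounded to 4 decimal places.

-0.9558

x̄ = 9.5000
Σ(xᵢ − x̄)² = 285.0000 ⇒ m₂ = 71.25000
Σ(xᵢ − x̄)⁴ = 41510.2500 ⇒ m₄ = 10377.56250
m₂² = 5076.56250
g₂ = m₄/m₂² − 3 = 2.04421 − 3 ≈ -0.9558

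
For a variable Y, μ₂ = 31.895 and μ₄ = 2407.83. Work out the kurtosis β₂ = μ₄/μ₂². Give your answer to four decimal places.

2.3669

μ₂² = 31.895² = 1017.29103
μ₄/μ₂² = 2407.83 / 1017.29103 = 2.36690
β₂ ≈ 2.3669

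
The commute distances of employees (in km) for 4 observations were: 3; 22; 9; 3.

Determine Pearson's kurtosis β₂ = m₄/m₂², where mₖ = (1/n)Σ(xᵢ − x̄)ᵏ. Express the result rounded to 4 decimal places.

x̄ = 9.2500
Σ(xᵢ − x̄)² = 240.7500 ⇒ m₂ = 60.18750
Σ(xᵢ − x̄)⁴ = 29478.3281 ⇒ m₄ = 7369.58203
m₂² = 3622.53516
β₂ = m₄/m₂² = 7369.58203 / 3622.53516 ≈ 2.0344

2.0344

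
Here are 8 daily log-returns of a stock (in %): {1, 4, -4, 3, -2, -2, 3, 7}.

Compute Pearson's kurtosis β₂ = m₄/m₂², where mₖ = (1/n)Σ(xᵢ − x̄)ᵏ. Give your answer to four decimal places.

x̄ = 1.2500
Σ(xᵢ − x̄)² = 95.5000 ⇒ m₂ = 11.93750
Σ(xᵢ − x̄)⁴ = 2151.9063 ⇒ m₄ = 268.98828
m₂² = 142.50391
β₂ = m₄/m₂² = 268.98828 / 142.50391 ≈ 1.8876

1.8876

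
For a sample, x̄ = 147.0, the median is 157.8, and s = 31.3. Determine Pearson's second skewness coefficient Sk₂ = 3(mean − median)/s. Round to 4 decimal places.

-1.0351

Sk₂ = 3(147.0 − 157.8) / 31.3 = 3 × -10.8000 / 31.3
    = -32.4000 / 31.3 ≈ -1.0351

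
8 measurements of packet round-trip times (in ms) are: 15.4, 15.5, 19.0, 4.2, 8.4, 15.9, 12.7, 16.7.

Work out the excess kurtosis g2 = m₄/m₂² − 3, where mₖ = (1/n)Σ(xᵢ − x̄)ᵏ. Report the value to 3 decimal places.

x̄ = 13.4750
Σ(xᵢ − x̄)² = 166.9950 ⇒ m₂ = 20.87437
Σ(xᵢ − x̄)⁴ = 9169.2364 ⇒ m₄ = 1146.15456
m₂² = 435.73953
g2 = m₄/m₂² − 3 = 2.63037 − 3 ≈ -0.370

-0.370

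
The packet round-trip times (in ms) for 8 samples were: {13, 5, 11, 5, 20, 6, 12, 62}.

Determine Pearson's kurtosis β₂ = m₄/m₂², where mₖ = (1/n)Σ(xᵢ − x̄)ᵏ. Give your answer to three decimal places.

5.351

x̄ = 16.7500
Σ(xᵢ − x̄)² = 2519.5000 ⇒ m₂ = 314.93750
Σ(xᵢ − x̄)⁴ = 4245900.9063 ⇒ m₄ = 530737.61328
m₂² = 99185.62891
β₂ = m₄/m₂² = 530737.61328 / 99185.62891 ≈ 5.351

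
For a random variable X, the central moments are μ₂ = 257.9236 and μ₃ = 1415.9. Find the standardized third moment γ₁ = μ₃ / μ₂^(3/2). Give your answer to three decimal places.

σ = √μ₂ = √257.9236 = 16.06000
σ³ = μ₂^(3/2) = 4142.25302
γ₁ = μ₃/σ³ = 1415.9 / 4142.25302 ≈ 0.342

0.342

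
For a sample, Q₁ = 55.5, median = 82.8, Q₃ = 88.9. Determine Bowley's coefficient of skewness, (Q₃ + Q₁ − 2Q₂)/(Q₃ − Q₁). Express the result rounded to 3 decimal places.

numerator: Q₃ + Q₁ − 2Q₂ = 88.9 + 55.5 − 2×82.8 = -21.2000
denominator: Q₃ − Q₁ = 88.9 − 55.5 = 33.4000
Bowley skewness = -21.2000 / 33.4000 ≈ -0.635

-0.635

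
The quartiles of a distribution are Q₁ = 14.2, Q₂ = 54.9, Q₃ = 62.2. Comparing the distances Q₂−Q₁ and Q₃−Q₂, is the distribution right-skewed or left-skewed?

left-skewed

Q₂ − Q₁ = 40.7;  Q₃ − Q₂ = 7.3
Q₂ − Q₁ > Q₃ − Q₂ ⇒ the lower half is more spread out ⇒ left-skewed.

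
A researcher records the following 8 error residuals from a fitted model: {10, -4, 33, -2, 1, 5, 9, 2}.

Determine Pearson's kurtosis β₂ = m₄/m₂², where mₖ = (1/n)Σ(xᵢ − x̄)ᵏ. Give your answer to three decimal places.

4.344

x̄ = 6.7500
Σ(xᵢ − x̄)² = 955.5000 ⇒ m₂ = 119.43750
Σ(xᵢ − x̄)⁴ = 495772.4063 ⇒ m₄ = 61971.55078
m₂² = 14265.31641
β₂ = m₄/m₂² = 61971.55078 / 14265.31641 ≈ 4.344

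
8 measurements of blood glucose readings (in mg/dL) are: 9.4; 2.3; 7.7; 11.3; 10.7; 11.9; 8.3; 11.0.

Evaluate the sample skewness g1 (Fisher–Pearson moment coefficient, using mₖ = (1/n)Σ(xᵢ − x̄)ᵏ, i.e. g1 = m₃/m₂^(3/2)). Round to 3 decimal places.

-1.364

x̄ = (9.4 + 2.3 + 7.7 + 11.3 + 10.7 + 11.9 + 8.3 + 11.0) / 8 = 9.0750
deviations (xᵢ − x̄): 0.3250, -6.7750, -1.3750, 2.2250, 1.6250, 2.8250, -0.7750, 1.9250
Σ(xᵢ − x̄)² = 67.7750 ⇒ m₂ = 67.7750/8 = 8.47188
Σ(xᵢ − x̄)³ = -269.0227 ⇒ m₃ = -269.0227/8 = -33.62784
m₂^(3/2) = 8.47188^(1.5) = 24.65865
g1 = m₃ / m₂^(3/2) = -33.62784 / 24.65865 ≈ -1.364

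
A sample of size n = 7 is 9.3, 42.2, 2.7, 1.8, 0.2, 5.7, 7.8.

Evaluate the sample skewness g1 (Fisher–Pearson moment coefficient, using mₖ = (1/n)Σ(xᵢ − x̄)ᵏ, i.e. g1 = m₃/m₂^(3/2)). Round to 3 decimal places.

x̄ = (9.3 + 42.2 + 2.7 + 1.8 + 0.2 + 5.7 + 7.8) / 7 = 9.9571
deviations (xᵢ − x̄): -0.6571, 32.2429, -7.2571, -8.1571, -9.7571, -4.2571, -2.1571
Σ(xᵢ − x̄)² = 1277.2171 ⇒ m₂ = 1277.2171/7 = 182.45959
Σ(xᵢ − x̄)³ = 31578.3872 ⇒ m₃ = 31578.3872/7 = 4511.19817
m₂^(3/2) = 182.45959^(1.5) = 2464.62045
g1 = m₃ / m₂^(3/2) = 4511.19817 / 2464.62045 ≈ 1.830

1.830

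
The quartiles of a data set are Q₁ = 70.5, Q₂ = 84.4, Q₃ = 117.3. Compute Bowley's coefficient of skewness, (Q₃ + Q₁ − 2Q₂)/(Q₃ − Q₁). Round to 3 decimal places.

0.406

numerator: Q₃ + Q₁ − 2Q₂ = 117.3 + 70.5 − 2×84.4 = 19.0000
denominator: Q₃ − Q₁ = 117.3 − 70.5 = 46.8000
Bowley skewness = 19.0000 / 46.8000 ≈ 0.406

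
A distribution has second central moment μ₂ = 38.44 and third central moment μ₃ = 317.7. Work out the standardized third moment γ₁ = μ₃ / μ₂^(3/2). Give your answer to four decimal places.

σ = √μ₂ = √38.44 = 6.20000
σ³ = μ₂^(3/2) = 238.32800
γ₁ = μ₃/σ³ = 317.7 / 238.32800 ≈ 1.3330

1.3330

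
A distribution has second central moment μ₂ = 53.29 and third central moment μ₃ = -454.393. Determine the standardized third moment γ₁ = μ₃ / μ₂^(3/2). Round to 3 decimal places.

σ = √μ₂ = √53.29 = 7.30000
σ³ = μ₂^(3/2) = 389.01700
γ₁ = μ₃/σ³ = -454.393 / 389.01700 ≈ -1.168

-1.168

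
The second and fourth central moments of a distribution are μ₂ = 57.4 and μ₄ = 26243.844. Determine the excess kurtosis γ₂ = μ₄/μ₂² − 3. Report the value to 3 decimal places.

μ₂² = 57.4² = 3294.76000
μ₄/μ₂² = 26243.844 / 3294.76000 = 7.96533
γ₂ = 7.96533 − 3 ≈ 4.965

4.965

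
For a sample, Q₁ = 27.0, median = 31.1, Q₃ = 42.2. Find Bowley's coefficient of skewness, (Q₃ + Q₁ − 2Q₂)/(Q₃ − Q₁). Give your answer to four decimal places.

0.4605

numerator: Q₃ + Q₁ − 2Q₂ = 42.2 + 27.0 − 2×31.1 = 7.0000
denominator: Q₃ − Q₁ = 42.2 − 27.0 = 15.2000
Bowley skewness = 7.0000 / 15.2000 ≈ 0.4605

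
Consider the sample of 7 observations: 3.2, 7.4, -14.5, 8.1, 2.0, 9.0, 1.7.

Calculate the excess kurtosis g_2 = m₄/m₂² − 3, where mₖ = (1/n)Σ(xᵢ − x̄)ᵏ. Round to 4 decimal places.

0.9717

x̄ = 2.4143
Σ(xᵢ − x̄)² = 387.9486 ⇒ m₂ = 55.42122
Σ(xᵢ − x̄)⁴ = 85393.9541 ⇒ m₄ = 12199.13631
m₂² = 3071.51212
g_2 = m₄/m₂² − 3 = 3.97170 − 3 ≈ 0.9717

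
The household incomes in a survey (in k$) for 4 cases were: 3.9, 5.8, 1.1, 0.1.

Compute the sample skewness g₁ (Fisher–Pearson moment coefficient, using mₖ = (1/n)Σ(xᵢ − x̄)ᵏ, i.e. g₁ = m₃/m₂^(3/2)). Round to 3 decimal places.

x̄ = (3.9 + 5.8 + 1.1 + 0.1) / 4 = 2.7250
deviations (xᵢ − x̄): 1.1750, 3.0750, -1.6250, -2.6250
Σ(xᵢ − x̄)² = 20.3675 ⇒ m₂ = 20.3675/4 = 5.09187
Σ(xᵢ − x̄)³ = 8.3194 ⇒ m₃ = 8.3194/4 = 2.07984
m₂^(3/2) = 5.09187^(1.5) = 11.48991
g₁ = m₃ / m₂^(3/2) = 2.07984 / 11.48991 ≈ 0.181

0.181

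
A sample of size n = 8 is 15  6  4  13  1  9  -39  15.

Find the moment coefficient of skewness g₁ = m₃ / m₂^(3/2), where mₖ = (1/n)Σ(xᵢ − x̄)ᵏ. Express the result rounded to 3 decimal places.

-1.900

x̄ = (15 + 6 + 4 + 13 + 1 + 9 - 39 + 15) / 8 = 3.0000
deviations (xᵢ − x̄): 12.0000, 3.0000, 1.0000, 10.0000, -2.0000, 6.0000, -42.0000, 12.0000
Σ(xᵢ − x̄)² = 2202.0000 ⇒ m₂ = 2202.0000/8 = 275.25000
Σ(xᵢ − x̄)³ = -69396.0000 ⇒ m₃ = -69396.0000/8 = -8674.50000
m₂^(3/2) = 275.25000^(1.5) = 4566.57917
g₁ = m₃ / m₂^(3/2) = -8674.50000 / 4566.57917 ≈ -1.900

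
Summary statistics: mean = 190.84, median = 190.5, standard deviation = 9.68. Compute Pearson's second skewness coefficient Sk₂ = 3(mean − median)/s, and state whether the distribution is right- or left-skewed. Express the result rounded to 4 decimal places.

0.1054, right-skewed

Sk₂ = 3(190.84 − 190.5) / 9.68 = 3 × 0.3400 / 9.68
    = 1.0200 / 9.68 ≈ 0.1054
Sk₂ > 0 ⇒ mean > median ⇒ right-skewed (positive skew).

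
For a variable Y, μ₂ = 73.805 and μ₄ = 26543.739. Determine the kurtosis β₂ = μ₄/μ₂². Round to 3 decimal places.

μ₂² = 73.805² = 5447.17803
μ₄/μ₂² = 26543.739 / 5447.17803 = 4.87293
β₂ ≈ 4.873

4.873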